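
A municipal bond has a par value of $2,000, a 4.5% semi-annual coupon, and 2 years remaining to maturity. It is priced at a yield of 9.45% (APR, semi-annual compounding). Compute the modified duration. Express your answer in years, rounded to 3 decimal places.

1.844 years

Periodic yield y = 0.04725. First find Macaulay duration:
  t   CF        PV=CF/(1+0.04725)^t    t·PV
  1        45.00        42.9697        42.9697
  2        45.00        41.0310        82.0619
  3        45.00        39.1797       117.5392
  4     2,045.00     1,700.1680     6,800.6720
  Σ                  1,823.3484     7,043.2428
P = 1,823.3484; Macaulay duration = 7,043.2428 / 1,823.3484 = 3.86281 half-year periods = 1.93140 years.
Modified duration = D_Mac / (1 + y) = 1.93140 / 1.04725 = 1.84426 years.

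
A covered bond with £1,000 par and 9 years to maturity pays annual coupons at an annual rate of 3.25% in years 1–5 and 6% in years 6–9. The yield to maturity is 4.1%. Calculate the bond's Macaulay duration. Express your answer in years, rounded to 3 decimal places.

Periodic yield y = 0.041. Discount each cash flow and weight by its year:
  t   CF        PV=CF/(1+0.041)^t    t·PV
  1        32.50        31.2200        31.2200
  2        32.50        29.9904        59.9808
  3        32.50        28.8092        86.4276
  4        32.50        27.6745       110.6982
  5        32.50        26.5846       132.9229
  6        60.00        47.1462       282.8773
  7        60.00        45.2894       317.0255
  8        60.00        43.5056       348.0450
  9     1,060.00       738.3279     6,644.9514
  Σ                  1,018.5478     8,014.1486
Price P = Σ PV = 1,018.5478.
Macaulay duration = Σ(t·PV) / P = 8,014.1486 / 1,018.5478 = 7.86821 years.

7.868 years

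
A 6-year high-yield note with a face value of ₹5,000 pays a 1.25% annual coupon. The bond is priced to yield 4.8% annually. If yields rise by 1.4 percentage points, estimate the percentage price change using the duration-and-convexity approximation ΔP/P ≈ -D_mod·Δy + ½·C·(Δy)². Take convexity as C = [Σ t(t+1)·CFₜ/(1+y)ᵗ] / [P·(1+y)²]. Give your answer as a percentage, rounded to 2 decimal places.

-7.38%

With y = 0.048:
  t   CF        PV=CF/(1+0.048)^t    t·PV        t(t+1)·PV
  1        62.50        59.6374        59.6374         119.2748
  2        62.50        56.9059       113.8118         341.4355
  3        62.50        54.2995       162.8986         651.5945
  4        62.50        51.8125       207.2502       1,036.2508
  5        62.50        49.4394       247.1972       1,483.1834
  6     5,062.50     3,821.1786    22,927.0718     160,489.5025
  Σ                  4,093.2735    23,717.8671     164,121.2415
P = 4,093.2735; D_Mac = 5.79435 yrs; D_mod = 5.52896 yrs; C = 36.50661.
Duration effect: -5.52896 × (+0.014) = -0.077405
Convexity effect: 0.5 × 36.50661 × (0.014)² = +0.0035776
ΔP/P ≈ -0.077405 + 0.0035776 = -0.073828 = -7.3828%.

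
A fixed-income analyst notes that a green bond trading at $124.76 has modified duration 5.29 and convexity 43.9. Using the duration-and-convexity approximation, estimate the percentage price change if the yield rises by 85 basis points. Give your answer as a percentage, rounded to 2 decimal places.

Duration effect: -D_mod·Δy = -5.29 × (+0.0085) = -0.044965
Convexity effect: ½·C·(Δy)² = 0.5 × 43.9 × (0.0085)² = +0.0015858875
ΔP/P ≈ -0.044965 + 0.0015858875 = -0.0433791125
= -4.33791125%.

-4.34%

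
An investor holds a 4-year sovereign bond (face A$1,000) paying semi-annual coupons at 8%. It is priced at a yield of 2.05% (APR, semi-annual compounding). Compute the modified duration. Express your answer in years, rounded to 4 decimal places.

Periodic yield y = 0.01025. First find Macaulay duration:
  t   CF        PV=CF/(1+0.01025)^t    t·PV
  1        40.00        39.5942        39.5942
  2        40.00        39.1924        78.3849
  3        40.00        38.7948       116.3844
  4        40.00        38.4012       153.6047
  5        40.00        38.0116       190.0578
  6        40.00        37.6259       225.7554
  7        40.00        37.2441       260.7090
  8     1,040.00       958.5228     7,668.1827
  Σ                  1,227.3870     8,732.6730
P = 1,227.3870; Macaulay duration = 8,732.6730 / 1,227.3870 = 7.11485 half-year periods = 3.55742 years.
Modified duration = D_Mac / (1 + y) = 3.55742 / 1.01025 = 3.52133 years.

3.5213 years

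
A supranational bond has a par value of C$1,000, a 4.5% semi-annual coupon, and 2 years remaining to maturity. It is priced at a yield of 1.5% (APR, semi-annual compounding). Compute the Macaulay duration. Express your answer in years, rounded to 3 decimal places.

1.937 years

Periodic yield y = 0.0075. Discount each cash flow and weight by its period:
  t   CF        PV=CF/(1+0.0075)^t    t·PV
  1        22.50        22.3325        22.3325
  2        22.50        22.1663        44.3325
  3        22.50        22.0012        66.0037
  4     1,022.50       992.3916     3,969.5666
  Σ                  1,058.8917     4,102.2353
Price P = Σ PV = 1,058.8917.
Macaulay duration = Σ(t·PV) / P = 4,102.2353 / 1,058.8917 = 3.87408 half-year periods.
In years: 3.87408 / 2 = 1.93704 years.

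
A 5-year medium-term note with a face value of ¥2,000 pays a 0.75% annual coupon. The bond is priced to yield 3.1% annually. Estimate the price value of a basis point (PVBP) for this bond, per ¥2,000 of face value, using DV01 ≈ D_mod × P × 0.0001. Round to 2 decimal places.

Periodic yield y = 0.031.
  t   CF        PV=CF/(1+0.031)^t    t·PV
  1        15.00        14.5490        14.5490
  2        15.00        14.1115        28.2230
  3        15.00        13.6872        41.0617
  4        15.00        13.2757        53.1027
  5     2,015.00     1,729.7436     8,648.7178
  Σ                  1,785.3670     8,785.6542
P = 1,785.3670; D_Mac = 4.92092 yrs; D_mod = 4.77296 yrs.
DV01 ≈ 4.77296 × 1,785.3670 × 0.0001 = 0.852149.

¥0.85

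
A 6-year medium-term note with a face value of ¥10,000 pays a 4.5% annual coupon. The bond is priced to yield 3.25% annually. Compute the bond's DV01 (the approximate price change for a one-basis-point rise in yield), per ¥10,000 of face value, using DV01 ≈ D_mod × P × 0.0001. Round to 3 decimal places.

¥5.594

Periodic yield y = 0.0325.
  t   CF        PV=CF/(1+0.0325)^t    t·PV
  1       450.00       435.8354       435.8354
  2       450.00       422.1166       844.2331
  3       450.00       408.8296     1,226.4888
  4       450.00       395.9609     1,583.8435
  5       450.00       383.4972     1,917.4861
  6    10,450.00     8,625.3341    51,752.0049
  Σ                 10,671.5737    57,759.8917
P = 10,671.5737; D_Mac = 5.41250 yrs; D_mod = 5.24213 yrs.
DV01 ≈ 5.24213 × 10,671.5737 × 0.0001 = 5.594178.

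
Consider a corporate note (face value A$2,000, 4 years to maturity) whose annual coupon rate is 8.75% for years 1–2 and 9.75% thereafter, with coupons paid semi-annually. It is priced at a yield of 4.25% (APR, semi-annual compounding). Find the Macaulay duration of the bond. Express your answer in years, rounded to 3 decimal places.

3.502 years

Periodic yield y = 0.02125. Discount each cash flow and weight by its period:
  t   CF        PV=CF/(1+0.02125)^t    t·PV
  1        87.50        85.6793        85.6793
  2        87.50        83.8965       167.7930
  3        87.50        82.1508       246.4524
  4        87.50        80.4414       321.7657
  5        97.50        87.7696       438.8482
  6        97.50        85.9433       515.6600
  7        97.50        84.1550       589.0853
  8     2,097.50     1,772.7415    14,181.9320
  Σ                  2,362.7776    16,547.2160
Price P = Σ PV = 2,362.7776.
Macaulay duration = Σ(t·PV) / P = 16,547.2160 / 2,362.7776 = 7.00329 half-year periods.
In years: 7.00329 / 2 = 3.50164 years.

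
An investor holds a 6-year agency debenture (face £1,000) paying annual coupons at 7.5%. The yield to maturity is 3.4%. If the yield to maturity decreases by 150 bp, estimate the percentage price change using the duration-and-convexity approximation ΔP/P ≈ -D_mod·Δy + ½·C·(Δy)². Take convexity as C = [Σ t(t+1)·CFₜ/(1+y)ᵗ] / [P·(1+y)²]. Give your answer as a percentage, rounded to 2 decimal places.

With y = 0.034:
  t   CF        PV=CF/(1+0.034)^t    t·PV        t(t+1)·PV
  1        75.00        72.5338        72.5338         145.0677
  2        75.00        70.1488       140.2976         420.8927
  3        75.00        67.8422       203.5265         814.1059
  4        75.00        65.6114       262.4455       1,312.2274
  5        75.00        63.4539       317.2697       1,903.6181
  6     1,075.00       879.6000     5,277.6001      36,943.2009
  Σ                  1,219.1901     6,273.6732      41,539.1128
P = 1,219.1901; D_Mac = 5.14577 yrs; D_mod = 4.97657 yrs; C = 31.86726.
Duration effect: -4.97657 × (-0.015) = +0.074649
Convexity effect: 0.5 × 31.86726 × (-0.015)² = +0.0035851
ΔP/P ≈ +0.074649 + 0.0035851 = +0.078234 = +7.8234%.

+7.82%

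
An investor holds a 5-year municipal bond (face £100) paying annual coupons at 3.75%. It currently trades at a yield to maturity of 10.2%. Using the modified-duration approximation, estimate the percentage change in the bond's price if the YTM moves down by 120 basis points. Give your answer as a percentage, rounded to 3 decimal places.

+4.998%

Periodic yield y = 0.102. Modified duration first:
  t   CF        PV=CF/(1+0.102)^t    t·PV
  1         3.75         3.4029         3.4029
  2         3.75         3.0879         6.1759
  3         3.75         2.8021         8.4064
  4         3.75         2.5428        10.1710
  5       103.75        63.8381       319.1906
  Σ                     75.6738       347.3468
P = 75.6738; D_Mac = 4.59005 yrs; D_mod = 4.59005/(1+0.102) = 4.16520 yrs.
ΔP/P ≈ -D_mod · Δy = -4.16520 × (-0.012) = +0.049982 = +4.9982%.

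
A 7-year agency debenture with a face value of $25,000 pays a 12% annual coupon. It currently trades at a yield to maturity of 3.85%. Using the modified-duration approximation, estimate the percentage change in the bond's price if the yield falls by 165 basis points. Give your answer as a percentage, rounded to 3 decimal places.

Periodic yield y = 0.0385. Modified duration first:
  t   CF        PV=CF/(1+0.0385)^t    t·PV
  1     3,000.00     2,888.7819     2,888.7819
  2     3,000.00     2,781.6869     5,563.3739
  3     3,000.00     2,678.5623     8,035.6869
  4     3,000.00     2,579.2608    10,317.0430
  5     3,000.00     2,483.6406    12,418.2030
  6     3,000.00     2,391.5653    14,349.3920
  7    28,000.00    21,493.7664   150,456.3650
  Σ                 37,297.2643   204,028.8458
P = 37,297.2643; D_Mac = 5.47034 yrs; D_mod = 5.47034/(1+0.0385) = 5.26754 yrs.
ΔP/P ≈ -D_mod · Δy = -5.26754 × (-0.0165) = +0.086914 = +8.6914%.

+8.691%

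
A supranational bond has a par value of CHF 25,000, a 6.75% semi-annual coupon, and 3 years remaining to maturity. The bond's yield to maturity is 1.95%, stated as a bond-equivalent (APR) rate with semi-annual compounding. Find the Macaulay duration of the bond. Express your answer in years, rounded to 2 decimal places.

Periodic yield y = 0.00975. Discount each cash flow and weight by its period:
  t   CF        PV=CF/(1+0.00975)^t    t·PV
  1       843.75       835.6029       835.6029
  2       843.75       827.5344     1,655.0688
  3       843.75       819.5439     2,458.6316
  4       843.75       811.6305     3,246.5218
  5       843.75       803.7935     4,018.9674
  6    25,843.75    24,382.1703   146,293.0218
  Σ                 28,480.2754   158,507.8142
Price P = Σ PV = 28,480.2754.
Macaulay duration = Σ(t·PV) / P = 158,507.8142 / 28,480.2754 = 5.56553 half-year periods.
In years: 5.56553 / 2 = 2.78276 years.

2.78 years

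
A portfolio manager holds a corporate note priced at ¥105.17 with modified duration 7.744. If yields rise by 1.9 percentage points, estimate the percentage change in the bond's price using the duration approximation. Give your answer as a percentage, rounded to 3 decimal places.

Duration approximation: ΔP/P ≈ -D_mod · Δy = -7.744 × (+0.019) = -0.147136.
As a percentage: -14.7136%.

-14.714%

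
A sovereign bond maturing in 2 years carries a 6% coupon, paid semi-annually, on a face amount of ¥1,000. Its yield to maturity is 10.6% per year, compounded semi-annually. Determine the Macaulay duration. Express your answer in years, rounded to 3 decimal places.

1.910 years

Periodic yield y = 0.053. Discount each cash flow and weight by its period:
  t   CF        PV=CF/(1+0.053)^t    t·PV
  1        30.00        28.4900        28.4900
  2        30.00        27.0561        54.1121
  3        30.00        25.6943        77.0828
  4     1,030.00       837.7679     3,351.0718
  Σ                    919.0083     3,510.7567
Price P = Σ PV = 919.0083.
Macaulay duration = Σ(t·PV) / P = 3,510.7567 / 919.0083 = 3.82016 half-year periods.
In years: 3.82016 / 2 = 1.91008 years.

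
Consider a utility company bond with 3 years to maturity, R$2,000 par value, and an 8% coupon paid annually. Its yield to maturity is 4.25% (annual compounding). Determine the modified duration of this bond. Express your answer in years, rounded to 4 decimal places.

Periodic yield y = 0.0425. First find Macaulay duration:
  t   CF        PV=CF/(1+0.0425)^t    t·PV
  1       160.00       153.4772       153.4772
  2       160.00       147.2204       294.4407
  3     2,160.00     1,906.4506     5,719.3519
  Σ                  2,207.1482     6,167.2698
P = 2,207.1482; Macaulay duration = 6,167.2698 / 2,207.1482 = 2.79423 years.
Modified duration = D_Mac / (1 + y) = 2.79423 / 1.0425 = 2.68031 years.

2.6803 years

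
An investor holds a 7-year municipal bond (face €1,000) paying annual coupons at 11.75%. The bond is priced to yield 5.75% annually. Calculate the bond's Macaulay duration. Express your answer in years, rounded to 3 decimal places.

5.406 years

Periodic yield y = 0.0575. Discount each cash flow and weight by its year:
  t   CF        PV=CF/(1+0.0575)^t    t·PV
  1       117.50       111.1111       111.1111
  2       117.50       105.0696       210.1392
  3       117.50        99.3566       298.0698
  4       117.50        93.9542       375.8169
  5       117.50        88.8456       444.2281
  6       117.50        84.0148       504.0886
  7     1,117.50       755.5877     5,289.1141
  Σ                  1,337.9397     7,232.5679
Price P = Σ PV = 1,337.9397.
Macaulay duration = Σ(t·PV) / P = 7,232.5679 / 1,337.9397 = 5.40575 years.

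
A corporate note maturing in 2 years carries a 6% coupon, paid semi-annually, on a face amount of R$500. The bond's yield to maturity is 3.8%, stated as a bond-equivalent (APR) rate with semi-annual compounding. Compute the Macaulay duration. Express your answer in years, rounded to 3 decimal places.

Periodic yield y = 0.019. Discount each cash flow and weight by its period:
  t   CF        PV=CF/(1+0.019)^t    t·PV
  1        15.00        14.7203        14.7203
  2        15.00        14.4458        28.8917
  3        15.00        14.1765        42.5295
  4       515.00       477.6508     1,910.6031
  Σ                    520.9934     1,996.7446
Price P = Σ PV = 520.9934.
Macaulay duration = Σ(t·PV) / P = 1,996.7446 / 520.9934 = 3.83257 half-year periods.
In years: 3.83257 / 2 = 1.91629 years.

1.916 years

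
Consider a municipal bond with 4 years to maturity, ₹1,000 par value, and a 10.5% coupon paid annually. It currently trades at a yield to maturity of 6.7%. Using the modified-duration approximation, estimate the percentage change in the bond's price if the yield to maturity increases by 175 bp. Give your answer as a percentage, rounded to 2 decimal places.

-5.74%

Periodic yield y = 0.067. Modified duration first:
  t   CF        PV=CF/(1+0.067)^t    t·PV
  1       105.00        98.4067        98.4067
  2       105.00        92.2275       184.4550
  3       105.00        86.4363       259.3088
  4     1,105.00       852.5200     3,410.0802
  Σ                  1,129.5906     3,952.2508
P = 1,129.5906; D_Mac = 3.49883 yrs; D_mod = 3.49883/(1+0.067) = 3.27913 yrs.
ΔP/P ≈ -D_mod · Δy = -3.27913 × (+0.0175) = -0.057385 = -5.7385%.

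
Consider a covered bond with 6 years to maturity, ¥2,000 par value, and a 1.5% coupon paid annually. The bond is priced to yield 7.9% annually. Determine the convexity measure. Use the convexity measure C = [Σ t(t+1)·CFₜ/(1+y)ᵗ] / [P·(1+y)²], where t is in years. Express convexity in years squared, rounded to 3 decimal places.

33.944

With y = 0.079:
  t   CF        PV=CF/(1+0.079)^t    t·PV        t(t+1)·PV
  1        30.00        27.8035        27.8035          55.6070
  2        30.00        25.7679        51.5357         154.6072
  3        30.00        23.8812        71.6437         286.5749
  4        30.00        22.1328        88.5310         442.6551
  5        30.00        20.5123       102.5614         615.3685
  6     2,030.00     1,286.3743     7,718.2461      54,027.7225
  Σ                  1,406.4720     8,060.3215      55,582.5352
P = 1,406.4720.
Convexity = Σ t(t+1)·PV / [P·(1+y)²] = 55,582.5352 / (1,406.4720 × 1.164241) = 33.94411.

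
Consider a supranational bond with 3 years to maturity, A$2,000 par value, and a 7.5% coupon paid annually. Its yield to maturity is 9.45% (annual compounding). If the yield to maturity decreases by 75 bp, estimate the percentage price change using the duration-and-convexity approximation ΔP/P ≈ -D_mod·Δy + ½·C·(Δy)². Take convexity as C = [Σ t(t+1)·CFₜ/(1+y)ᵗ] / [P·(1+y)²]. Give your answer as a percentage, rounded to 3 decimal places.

+1.937%

With y = 0.0945:
  t   CF        PV=CF/(1+0.0945)^t    t·PV        t(t+1)·PV
  1       150.00       137.0489       137.0489         274.0978
  2       150.00       125.2160       250.4319         751.2958
  3     2,150.00     1,639.8011     4,919.4032      19,677.6127
  Σ                  1,902.0659     5,306.8840      20,703.0063
P = 1,902.0659; D_Mac = 2.79006 yrs; D_mod = 2.54917 yrs; C = 9.08608.
Duration effect: -2.54917 × (-0.0075) = +0.019119
Convexity effect: 0.5 × 9.08608 × (-0.0075)² = +0.0002555
ΔP/P ≈ +0.019119 + 0.0002555 = +0.019374 = +1.9374%.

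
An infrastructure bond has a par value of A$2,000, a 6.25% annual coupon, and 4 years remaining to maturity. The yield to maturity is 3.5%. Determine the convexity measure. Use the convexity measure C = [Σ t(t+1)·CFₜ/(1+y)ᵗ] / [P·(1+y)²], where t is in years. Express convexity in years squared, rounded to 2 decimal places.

16.67

With y = 0.035:
  t   CF        PV=CF/(1+0.035)^t    t·PV        t(t+1)·PV
  1       125.00       120.7729       120.7729         241.5459
  2       125.00       116.6888       233.3777         700.1330
  3       125.00       112.7428       338.2285       1,352.9141
  4     2,125.00     1,851.8147     7,407.2589      37,036.2947
  Σ                  2,202.0194     8,099.6381      39,330.8877
P = 2,202.0194.
Convexity = Σ t(t+1)·PV / [P·(1+y)²] = 39,330.8877 / (2,202.0194 × 1.071225) = 16.67370.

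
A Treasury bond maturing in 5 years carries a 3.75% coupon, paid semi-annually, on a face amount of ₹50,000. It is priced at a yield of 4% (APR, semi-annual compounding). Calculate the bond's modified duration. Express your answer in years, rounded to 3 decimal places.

Periodic yield y = 0.02. First find Macaulay duration:
  t   CF        PV=CF/(1+0.02)^t    t·PV
  1       937.50       919.1176       919.1176
  2       937.50       901.0957     1,802.1915
  3       937.50       883.4272     2,650.2816
  4       937.50       866.1051     3,464.4203
  5       937.50       849.1226     4,245.6132
  6       937.50       832.4732     4,994.8390
  7       937.50       816.1502     5,713.0512
  8       937.50       800.1472     6,401.1778
  9       937.50       784.4581     7,060.1226
  10   50,937.50    41,786.4915   417,864.9152
  Σ                 49,438.5884   455,115.7300
P = 49,438.5884; Macaulay duration = 455,115.7300 / 49,438.5884 = 9.20568 half-year periods = 4.60284 years.
Modified duration = D_Mac / (1 + y) = 4.60284 / 1.02 = 4.51259 years.

4.513 years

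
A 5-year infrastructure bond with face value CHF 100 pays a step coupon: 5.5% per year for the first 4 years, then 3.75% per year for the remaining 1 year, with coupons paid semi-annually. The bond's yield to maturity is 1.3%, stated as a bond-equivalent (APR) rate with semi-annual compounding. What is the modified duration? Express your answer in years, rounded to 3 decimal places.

4.465 years

Periodic yield y = 0.0065. First find Macaulay duration:
  t   CF        PV=CF/(1+0.0065)^t    t·PV
  1        2.750         2.7322         2.7322
  2        2.750         2.7146         5.4292
  3        2.750         2.6971         8.0912
  4        2.750         2.6796        10.7186
  5        2.750         2.6623        13.3117
  6        2.750         2.6451        15.8709
  7        2.750         2.6281        18.3965
  8        2.750         2.6111        20.8887
  9        1.875         1.7688        15.9191
  10     101.875        95.4838       954.8383
  Σ                    118.6228     1,066.1965
P = 118.6228; Macaulay duration = 1,066.1965 / 118.6228 = 8.98812 half-year periods = 4.49406 years.
Modified duration = D_Mac / (1 + y) = 4.49406 / 1.0065 = 4.46504 years.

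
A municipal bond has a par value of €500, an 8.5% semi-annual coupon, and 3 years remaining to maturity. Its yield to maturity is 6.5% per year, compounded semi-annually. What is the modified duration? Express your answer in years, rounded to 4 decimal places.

2.6334 years

Periodic yield y = 0.0325. First find Macaulay duration:
  t   CF        PV=CF/(1+0.0325)^t    t·PV
  1        21.25        20.5811        20.5811
  2        21.25        19.9333        39.8666
  3        21.25        19.3058        57.9175
  4        21.25        18.6982        74.7926
  5        21.25        18.1096        90.5480
  6       521.25       430.2350     2,581.4098
  Σ                    526.8629     2,865.1156
P = 526.8629; Macaulay duration = 2,865.1156 / 526.8629 = 5.43807 half-year periods = 2.71903 years.
Modified duration = D_Mac / (1 + y) = 2.71903 / 1.0325 = 2.63345 years.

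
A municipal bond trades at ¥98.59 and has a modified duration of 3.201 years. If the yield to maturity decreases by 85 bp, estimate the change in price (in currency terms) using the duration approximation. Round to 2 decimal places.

+¥2.68

Duration approximation: ΔP/P ≈ -D_mod · Δy = -3.201 × (-0.0085) = +0.0272085.
ΔP ≈ 98.59 × (+0.0272085) = +2.682486015.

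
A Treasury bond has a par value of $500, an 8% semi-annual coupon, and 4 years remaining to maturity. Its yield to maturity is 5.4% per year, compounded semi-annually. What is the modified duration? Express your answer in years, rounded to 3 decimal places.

3.434 years

Periodic yield y = 0.027. First find Macaulay duration:
  t   CF        PV=CF/(1+0.027)^t    t·PV
  1        20.00        19.4742        19.4742
  2        20.00        18.9622        37.9244
  3        20.00        18.4637        55.3911
  4        20.00        17.9783        71.9131
  5        20.00        17.5056        87.5282
  6        20.00        17.0454       102.2724
  7        20.00        16.5973       116.1810
  8       520.00       420.1843     3,361.4742
  Σ                    546.2110     3,852.1586
P = 546.2110; Macaulay duration = 3,852.1586 / 546.2110 = 7.05251 half-year periods = 3.52626 years.
Modified duration = D_Mac / (1 + y) = 3.52626 / 1.027 = 3.43355 years.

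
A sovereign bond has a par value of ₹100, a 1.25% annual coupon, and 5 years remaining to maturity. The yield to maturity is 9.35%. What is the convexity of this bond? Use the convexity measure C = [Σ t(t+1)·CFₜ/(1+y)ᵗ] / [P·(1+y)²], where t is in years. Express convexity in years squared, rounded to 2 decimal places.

With y = 0.0935:
  t   CF        PV=CF/(1+0.0935)^t    t·PV        t(t+1)·PV
  1         1.25         1.1431         1.1431           2.2862
  2         1.25         1.0454         2.0908           6.2723
  3         1.25         0.9560         2.8680          11.4719
  4         1.25         0.8742         3.4970          17.4850
  5       101.25        64.7591       323.7957       1,942.7743
  Σ                     68.7779       333.3946       1,980.2896
P = 68.7779.
Convexity = Σ t(t+1)·PV / [P·(1+y)²] = 1,980.2896 / (68.7779 × 1.195742) = 24.07922.

24.08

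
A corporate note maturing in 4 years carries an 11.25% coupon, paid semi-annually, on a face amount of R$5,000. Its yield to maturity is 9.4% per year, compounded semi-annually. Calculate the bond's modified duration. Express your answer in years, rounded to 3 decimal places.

3.201 years

Periodic yield y = 0.047. First find Macaulay duration:
  t   CF        PV=CF/(1+0.047)^t    t·PV
  1       281.25       268.6246       268.6246
  2       281.25       256.5660       513.1321
  3       281.25       245.0487       735.1462
  4       281.25       234.0485       936.1939
  5       281.25       223.5420     1,117.7100
  6       281.25       213.5072     1,281.0430
  7       281.25       203.9228     1,427.4595
  8     5,281.25     3,657.3226    29,258.5810
  Σ                  5,302.5825    35,537.8903
P = 5,302.5825; Macaulay duration = 35,537.8903 / 5,302.5825 = 6.70200 half-year periods = 3.35100 years.
Modified duration = D_Mac / (1 + y) = 3.35100 / 1.047 = 3.20057 years.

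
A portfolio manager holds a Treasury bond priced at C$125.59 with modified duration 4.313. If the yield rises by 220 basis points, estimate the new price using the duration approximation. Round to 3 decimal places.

C$113.673

Duration approximation: ΔP/P ≈ -D_mod · Δy = -4.313 × (+0.022) = -0.094886.
New price ≈ 125.59 × (1 - 0.094886) = 113.67326726.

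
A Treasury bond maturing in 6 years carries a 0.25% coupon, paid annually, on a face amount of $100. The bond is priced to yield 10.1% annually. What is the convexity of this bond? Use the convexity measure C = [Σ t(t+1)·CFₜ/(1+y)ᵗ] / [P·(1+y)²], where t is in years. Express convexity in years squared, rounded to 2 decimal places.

34.25

With y = 0.101:
  t   CF        PV=CF/(1+0.101)^t    t·PV        t(t+1)·PV
  1         0.25         0.2271         0.2271           0.4541
  2         0.25         0.2062         0.4125           1.2374
  3         0.25         0.1873         0.5620           2.2478
  4         0.25         0.1701         0.6805           3.4027
  5         0.25         0.1545         0.7726           4.6358
  6       100.25        56.2808       337.6850       2,363.7947
  Σ                     57.2261       340.3396       2,375.7726
P = 57.2261.
Convexity = Σ t(t+1)·PV / [P·(1+y)²] = 2,375.7726 / (57.2261 × 1.212201) = 34.24806.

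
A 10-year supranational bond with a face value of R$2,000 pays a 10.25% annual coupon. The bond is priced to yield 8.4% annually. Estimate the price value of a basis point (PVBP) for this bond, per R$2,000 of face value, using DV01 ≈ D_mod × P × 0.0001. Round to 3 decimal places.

Periodic yield y = 0.084.
  t   CF        PV=CF/(1+0.084)^t    t·PV
  1       205.00       189.1144       189.1144
  2       205.00       174.4598       348.9195
  3       205.00       160.9407       482.8222
  4       205.00       148.4693       593.8773
  5       205.00       136.9643       684.8216
  6       205.00       126.3508       758.1051
  7       205.00       116.5598       815.9188
  8       205.00       107.5275       860.2201
  9       205.00        99.1951       892.7561
  10    2,205.00       984.2735     9,842.7345
  Σ                  2,243.8553    15,469.2897
P = 2,243.8553; D_Mac = 6.89407 yrs; D_mod = 6.35984 yrs.
DV01 ≈ 6.35984 × 2,243.8553 × 0.0001 = 1.427056.

R$1.427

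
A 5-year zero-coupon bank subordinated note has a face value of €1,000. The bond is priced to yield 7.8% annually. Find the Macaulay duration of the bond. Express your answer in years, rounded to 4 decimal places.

A zero-coupon bond has a single cash flow at maturity, so its Macaulay duration equals its maturity: 5 years.

5.0000 years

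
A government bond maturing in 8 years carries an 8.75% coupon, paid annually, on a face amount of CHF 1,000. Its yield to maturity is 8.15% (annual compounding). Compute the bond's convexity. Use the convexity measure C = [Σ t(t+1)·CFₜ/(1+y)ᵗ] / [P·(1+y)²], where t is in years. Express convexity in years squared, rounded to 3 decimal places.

42.536

With y = 0.0815:
  t   CF        PV=CF/(1+0.0815)^t    t·PV        t(t+1)·PV
  1        87.50        80.9061        80.9061         161.8123
  2        87.50        74.8092       149.6184         448.8552
  3        87.50        69.1717       207.5151         830.0605
  4        87.50        63.9590       255.8362       1,279.1809
  5        87.50        59.1392       295.6960       1,774.1760
  6        87.50        54.6826       328.0954       2,296.6679
  7        87.50        50.5618       353.9325       2,831.4599
  8     1,087.50       581.0548     4,648.4382      41,835.9439
  Σ                  1,034.2844     6,320.0379      51,458.1565
P = 1,034.2844.
Convexity = Σ t(t+1)·PV / [P·(1+y)²] = 51,458.1565 / (1,034.2844 × 1.169642) = 42.53645.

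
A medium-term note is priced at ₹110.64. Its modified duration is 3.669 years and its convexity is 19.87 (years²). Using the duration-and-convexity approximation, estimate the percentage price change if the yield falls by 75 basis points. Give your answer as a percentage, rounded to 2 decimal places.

+2.81%

Duration effect: -D_mod·Δy = -3.669 × (-0.0075) = +0.0275175
Convexity effect: ½·C·(Δy)² = 0.5 × 19.87 × (-0.0075)² = +0.00055884375
ΔP/P ≈ +0.0275175 + 0.00055884375 = +0.02807634375
= +2.807634375%.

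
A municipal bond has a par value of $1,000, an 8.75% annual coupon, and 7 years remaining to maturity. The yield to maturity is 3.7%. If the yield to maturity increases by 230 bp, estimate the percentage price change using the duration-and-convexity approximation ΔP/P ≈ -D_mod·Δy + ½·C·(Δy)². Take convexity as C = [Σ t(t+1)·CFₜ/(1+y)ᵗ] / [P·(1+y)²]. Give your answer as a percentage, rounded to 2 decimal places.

With y = 0.037:
  t   CF        PV=CF/(1+0.037)^t    t·PV        t(t+1)·PV
  1        87.50        84.3780        84.3780         168.7560
  2        87.50        81.3674       162.7348         488.2045
  3        87.50        78.4642       235.3927         941.5709
  4        87.50        75.6646       302.6586       1,513.2930
  5        87.50        72.9649       364.8247       2,188.9484
  6        87.50        70.3616       422.1694       2,955.1859
  7     1,087.50       843.2920     5,903.0439      47,224.3510
  Σ                  1,306.4928     7,475.2022      55,480.3097
P = 1,306.4928; D_Mac = 5.72158 yrs; D_mod = 5.51743 yrs; C = 39.48884.
Duration effect: -5.51743 × (+0.023) = -0.126901
Convexity effect: 0.5 × 39.48884 × (0.023)² = +0.0104448
ΔP/P ≈ -0.126901 + 0.0104448 = -0.116456 = -11.6456%.

-11.65%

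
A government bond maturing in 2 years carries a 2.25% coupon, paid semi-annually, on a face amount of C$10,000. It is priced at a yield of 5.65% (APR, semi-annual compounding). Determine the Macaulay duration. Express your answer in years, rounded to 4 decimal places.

Periodic yield y = 0.02825. Discount each cash flow and weight by its period:
  t   CF        PV=CF/(1+0.02825)^t    t·PV
  1       112.50       109.4092       109.4092
  2       112.50       106.4033       212.8066
  3       112.50       103.4800       310.4400
  4    10,112.50     9,046.1474    36,184.5898
  Σ                  9,365.4399    36,817.2455
Price P = Σ PV = 9,365.4399.
Macaulay duration = Σ(t·PV) / P = 36,817.2455 / 9,365.4399 = 3.93118 half-year periods.
In years: 3.93118 / 2 = 1.96559 years.

1.9656 years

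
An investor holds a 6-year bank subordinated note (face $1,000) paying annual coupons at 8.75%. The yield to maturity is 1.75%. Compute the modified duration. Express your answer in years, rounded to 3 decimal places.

5.009 years

Periodic yield y = 0.0175. First find Macaulay duration:
  t   CF        PV=CF/(1+0.0175)^t    t·PV
  1        87.50        85.9951        85.9951
  2        87.50        84.5161       169.0321
  3        87.50        83.0625       249.1874
  4        87.50        81.6339       326.5355
  5        87.50        80.2298       401.1492
  6     1,087.50       979.9925     5,879.9551
  Σ                  1,395.4298     7,111.8544
P = 1,395.4298; Macaulay duration = 7,111.8544 / 1,395.4298 = 5.09653 years.
Modified duration = D_Mac / (1 + y) = 5.09653 / 1.0175 = 5.00888 years.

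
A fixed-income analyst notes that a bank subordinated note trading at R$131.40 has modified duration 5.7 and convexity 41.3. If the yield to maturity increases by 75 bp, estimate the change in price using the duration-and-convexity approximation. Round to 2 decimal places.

Duration effect: -D_mod·Δy = -5.7 × (+0.0075) = -0.042750
Convexity effect: ½·C·(Δy)² = 0.5 × 41.3 × (0.0075)² = +0.0011615625
ΔP/P ≈ -0.042750 + 0.0011615625 = -0.0415884375
ΔP ≈ 131.40 × (-0.0415884375) = -5.4647206875.

-R$5.46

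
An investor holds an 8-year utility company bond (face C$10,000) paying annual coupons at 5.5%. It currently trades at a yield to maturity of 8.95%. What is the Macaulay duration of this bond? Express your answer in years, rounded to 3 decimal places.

6.512 years

Periodic yield y = 0.0895. Discount each cash flow and weight by its year:
  t   CF        PV=CF/(1+0.0895)^t    t·PV
  1       550.00       504.8187       504.8187
  2       550.00       463.3490       926.6980
  3       550.00       425.2859     1,275.8577
  4       550.00       390.3496     1,561.3984
  5       550.00       358.2833     1,791.4163
  6       550.00       328.8511     1,973.1065
  7       550.00       301.8367     2,112.8569
  8    10,550.00     5,314.1595    42,513.2758
  Σ                  8,086.9337    52,659.4284
Price P = Σ PV = 8,086.9337.
Macaulay duration = Σ(t·PV) / P = 52,659.4284 / 8,086.9337 = 6.51167 years.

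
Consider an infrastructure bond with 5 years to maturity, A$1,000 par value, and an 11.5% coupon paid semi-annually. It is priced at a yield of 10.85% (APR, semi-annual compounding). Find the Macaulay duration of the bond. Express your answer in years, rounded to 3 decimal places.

3.953 years

Periodic yield y = 0.05425. Discount each cash flow and weight by its period:
  t   CF        PV=CF/(1+0.05425)^t    t·PV
  1        57.50        54.5411        54.5411
  2        57.50        51.7345       103.4691
  3        57.50        49.0724       147.2171
  4        57.50        46.5472       186.1887
  5        57.50        44.1519       220.7597
  6        57.50        41.8800       251.2797
  7        57.50        39.7249       278.0741
  8        57.50        37.6807       301.4456
  9        57.50        35.7417       321.6754
  10    1,057.50       623.5112     6,235.1123
  Σ                  1,024.5857     8,099.7629
Price P = Σ PV = 1,024.5857.
Macaulay duration = Σ(t·PV) / P = 8,099.7629 / 1,024.5857 = 7.90540 half-year periods.
In years: 7.90540 / 2 = 3.95270 years.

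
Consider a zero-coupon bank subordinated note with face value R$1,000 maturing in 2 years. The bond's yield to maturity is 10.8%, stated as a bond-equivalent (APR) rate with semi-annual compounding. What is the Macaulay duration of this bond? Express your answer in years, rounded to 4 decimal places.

A zero-coupon bond has a single cash flow at maturity, so its Macaulay duration equals its maturity: 2 years.
(Equivalently: 4 semi-annual periods ÷ 2 = 2 years.)

2.0000 years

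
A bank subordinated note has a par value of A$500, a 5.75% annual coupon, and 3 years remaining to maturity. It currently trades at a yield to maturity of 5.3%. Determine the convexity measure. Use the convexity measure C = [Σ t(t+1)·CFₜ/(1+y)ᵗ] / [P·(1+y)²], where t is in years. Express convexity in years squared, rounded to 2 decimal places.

10.06

With y = 0.053:
  t   CF        PV=CF/(1+0.053)^t    t·PV        t(t+1)·PV
  1        28.75        27.3029        27.3029          54.6059
  2        28.75        25.9287        51.8574         155.5723
  3       528.75       452.8614     1,358.5841       5,434.3363
  Σ                    506.0930     1,437.7445       5,644.5145
P = 506.0930.
Convexity = Σ t(t+1)·PV / [P·(1+y)²] = 5,644.5145 / (506.0930 × 1.108809) = 10.05865.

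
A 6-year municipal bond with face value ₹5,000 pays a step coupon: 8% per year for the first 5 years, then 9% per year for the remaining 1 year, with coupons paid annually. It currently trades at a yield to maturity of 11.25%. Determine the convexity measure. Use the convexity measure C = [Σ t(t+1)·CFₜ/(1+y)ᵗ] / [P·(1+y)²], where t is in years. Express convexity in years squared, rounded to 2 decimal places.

25.88

With y = 0.1125:
  t   CF        PV=CF/(1+0.1125)^t    t·PV        t(t+1)·PV
  1       400.00       359.5506       359.5506         719.1011
  2       400.00       323.1915       646.3830       1,939.1491
  3       400.00       290.5092       871.5277       3,486.1107
  4       400.00       261.1319     1,044.5276       5,222.6378
  5       400.00       234.7253     1,173.6265       7,041.7588
  6     5,450.00     2,874.7255    17,248.3531     120,738.4718
  Σ                  4,343.8340    21,343.9684     139,147.2294
P = 4,343.8340.
Convexity = Σ t(t+1)·PV / [P·(1+y)²] = 139,147.2294 / (4,343.8340 × 1.237656) = 25.88221.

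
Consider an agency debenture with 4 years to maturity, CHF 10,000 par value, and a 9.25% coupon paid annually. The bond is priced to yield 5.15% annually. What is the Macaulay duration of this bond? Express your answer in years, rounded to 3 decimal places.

Periodic yield y = 0.0515. Discount each cash flow and weight by its year:
  t   CF        PV=CF/(1+0.0515)^t    t·PV
  1       925.00       879.6957       879.6957
  2       925.00       836.6102     1,673.2205
  3       925.00       795.6350     2,386.9051
  4    10,925.00     8,936.8473    35,747.3892
  Σ                 11,448.7883    40,687.2105
Price P = Σ PV = 11,448.7883.
Macaulay duration = Σ(t·PV) / P = 40,687.2105 / 11,448.7883 = 3.55384 years.

3.554 years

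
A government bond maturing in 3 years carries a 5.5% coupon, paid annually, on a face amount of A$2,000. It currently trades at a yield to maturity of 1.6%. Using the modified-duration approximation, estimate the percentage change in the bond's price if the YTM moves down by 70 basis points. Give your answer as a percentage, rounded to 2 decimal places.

+1.97%

Periodic yield y = 0.016. Modified duration first:
  t   CF        PV=CF/(1+0.016)^t    t·PV
  1       110.00       108.2677       108.2677
  2       110.00       106.5627       213.1254
  3     2,110.00     2,011.8766     6,035.6297
  Σ                  2,226.7070     6,357.0228
P = 2,226.7070; D_Mac = 2.85490 yrs; D_mod = 2.85490/(1+0.016) = 2.80994 yrs.
ΔP/P ≈ -D_mod · Δy = -2.80994 × (-0.007) = +0.019670 = +1.9670%.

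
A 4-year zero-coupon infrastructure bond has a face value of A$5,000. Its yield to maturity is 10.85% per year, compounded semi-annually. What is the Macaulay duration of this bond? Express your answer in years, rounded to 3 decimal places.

A zero-coupon bond has a single cash flow at maturity, so its Macaulay duration equals its maturity: 4 years.
(Equivalently: 8 semi-annual periods ÷ 2 = 4 years.)

4.000 years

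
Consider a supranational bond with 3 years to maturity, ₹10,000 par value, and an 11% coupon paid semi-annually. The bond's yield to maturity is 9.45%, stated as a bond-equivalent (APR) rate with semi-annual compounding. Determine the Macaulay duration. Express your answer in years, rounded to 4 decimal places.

2.6432 years

Periodic yield y = 0.04725. Discount each cash flow and weight by its period:
  t   CF        PV=CF/(1+0.04725)^t    t·PV
  1       550.00       525.1850       525.1850
  2       550.00       501.4896     1,002.9792
  3       550.00       478.8633     1,436.5900
  4       550.00       457.2579     1,829.0316
  5       550.00       436.6273     2,183.1363
  6    10,550.00     7,997.4263    47,984.5577
  Σ                 10,396.8494    54,961.4798
Price P = Σ PV = 10,396.8494.
Macaulay duration = Σ(t·PV) / P = 54,961.4798 / 10,396.8494 = 5.28636 half-year periods.
In years: 5.28636 / 2 = 2.64318 years.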